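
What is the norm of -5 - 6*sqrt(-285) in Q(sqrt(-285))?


N(a + b*sqrt(d)) = a^2 - d*b^2
= (-5)^2 - (-285)*(-6)^2
= 25 + 10260
= 10285

10285


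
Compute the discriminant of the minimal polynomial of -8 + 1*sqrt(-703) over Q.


The element -8 + 1*sqrt(-703) has minimal polynomial:
x^2 + 16*x + 767
Discriminant = (16)^2 - 4*(767)
= 256 - 3068
= -2812

-2812


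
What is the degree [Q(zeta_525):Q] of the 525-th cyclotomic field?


The degree equals Euler's totient phi(525).
525 = 3 * 5^2 * 7
phi(525) = 240

240


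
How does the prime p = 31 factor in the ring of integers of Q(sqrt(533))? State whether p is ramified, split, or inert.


K = Q(sqrt(533)). Since d mod 4 = 1, disc(K) = 533.
Check p | disc: 533 mod 31 = 6.
p does not divide disc. Compute Legendre symbol (d/p):
6^((31-1)/2) mod 31 = -1
(d/p) = -1, so p is inert: (p) stays prime with e=1, f=2, g=1.
Therefore p is inert.

inert


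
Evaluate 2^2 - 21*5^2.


x^2 - d*y^2
= 2^2 - 21*5^2
= 4 - 525
= -521

-521


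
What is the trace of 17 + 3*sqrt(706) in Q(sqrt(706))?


Tr(a + b*sqrt(d)) = (a + b*sqrt(d)) + (a - b*sqrt(d)) = 2a
= 2 * (17)
= 34

34


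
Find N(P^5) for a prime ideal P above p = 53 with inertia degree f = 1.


N(P^a) = p^(a*f)
= 53^(5*1)
= 53^5
= 418195493

418195493


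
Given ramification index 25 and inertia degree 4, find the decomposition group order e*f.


|D_P| = e * f
= 25 * 4
= 100

100


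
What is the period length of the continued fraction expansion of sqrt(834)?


Run the CF algorithm for sqrt(834).
a_0 = floor(sqrt(834)) = 28; set m_0=0, q_0=1.
Recurrence: m' = q*a - m,  q' = (d - m'^2)/q,  a' = floor((a_0 + m')/q').
  step 1: m=28, q=50, a=1
  step 2: m=22, q=7, a=7
  step 3: m=27, q=15, a=3
  step 4: m=18, q=34, a=1
  step 5: m=16, q=17, a=2
  step 6: m=18, q=30, a=1
  step 7: m=12, q=23, a=1
  step 8: m=11, q=31, a=1
  step 9: m=20, q=14, a=3
  step 10: m=22, q=25, a=2
  step 11: m=28, q=2, a=28
  step 12: m=28, q=25, a=2
  step 13: m=22, q=14, a=3
  step 14: m=20, q=31, a=1
  step 15: m=11, q=23, a=1
  step 16: m=12, q=30, a=1
  step 17: m=18, q=17, a=2
  step 18: m=16, q=34, a=1
  step 19: m=18, q=15, a=3
  step 20: m=27, q=7, a=7
  step 21: m=22, q=50, a=1
  step 22: m=28, q=1, a=56
a_22 = 2*a_0 = 56, so the period closes here.
sqrt(834) = [28; 1, 7, 3, 1, 2, 1, 1, 1, 3, 2, 28, 2, 3, 1, 1, 1, 2, 1, 3, 7, 1, 56]
Period length = 22

22


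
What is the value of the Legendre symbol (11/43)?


p = 43 is prime, so compute (11/43) with the reciprocity algorithm (Jacobi-symbol steps: pull out 2s via (2/n), flip via reciprocity, reduce):
  reciprocity: (11/43) -> -(43/11)
  reduce: (10/11)
  pull out 2: (2/11) = -1  (since 11 mod 8 = 3)
  reciprocity: (5/11) -> +(11/5)
  reduce: (1/5)
  (1/5) = 1
Product of signs = 1
(11/43) = 1

1


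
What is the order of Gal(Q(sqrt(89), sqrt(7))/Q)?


The 2 square roots of distinct primes are multiplicatively independent over Q,
so [K:Q] = 2^2 and Gal(K/Q) is isomorphic to (Z/2Z)^2.
|Gal| = 2^2 = 4

4


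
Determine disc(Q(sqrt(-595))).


For K = Q(sqrt(d)) with d squarefree: disc(K) = d if d = 1 mod 4, and disc(K) = 4d if d = 2 or 3 mod 4.
Here d = -595, and d mod 4 = 1.
d = 1 mod 4 (O_K = Z[(1+sqrt(d))/2]), so disc(K) = d = -595

-595


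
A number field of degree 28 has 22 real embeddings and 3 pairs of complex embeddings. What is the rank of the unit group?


By Dirichlet's unit theorem:
rank = r1 + r2 - 1
= 22 + 3 - 1
= 24

24


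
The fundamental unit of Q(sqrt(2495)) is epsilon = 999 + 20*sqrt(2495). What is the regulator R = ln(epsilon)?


epsilon = 999 + 20*sqrt(2495)
= 1997.9995
R = ln(1997.9995)
= 7.5999

7.5999


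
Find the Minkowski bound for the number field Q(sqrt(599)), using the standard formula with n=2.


d = 599, d mod 4 = 3, so disc(K) = 4d = 2396; |disc(K)| = 2396
Real quadratic field, so n = 2, s = r2 = 0, r1 = 2
M = (n!/n^n) * (4/pi)^s * sqrt(|disc(K)|) = (2!/2^2) * (4/pi)^0 * sqrt(2396)
= 0.5 * 1.000000 * 48.948953
= 24.4745

24.4745


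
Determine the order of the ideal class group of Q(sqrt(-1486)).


K = Q(sqrt(-1486)). d mod 4 = 2, so D = disc(K) = 4d = -5944
h(K) equals the number of primitive reduced positive-definite forms (a, b, c) = a*x^2 + b*x*y + c*y^2 with b^2 - 4ac = D,
where reduced means |b| <= a <= c, with b >= 0 whenever |b| = a or a = c, and primitive means gcd(a, b, c) = 1.
Reduced forces 3a^2 <= |D| = 5944, so 1 <= a <= 44; b must have the parity of D, and c = (b^2 - D)/(4a) must be an integer >= a.
Enumerate a = 1..44, b in [-a, a]:
  a=1: (1, 0, 1486)  [1]
  a=2: (2, 0, 743)  [1]
  a=3..4: none
  a=5: (5, -4, 298), (5, 4, 298)  [2]
  a=6..9: none
  a=10: (10, -4, 149), (10, 4, 149)  [2]
  a=11..12: none
  a=13: (13, -6, 115), (13, 6, 115)  [2]
  a=14..22: none
  a=23: (23, -6, 65), (23, 6, 65)  [2]
  a=24: none
  a=25: (25, -16, 62), (25, 16, 62)  [2]
  a=26: (26, -20, 61), (26, 20, 61)  [2]
  a=27..28: none
  a=29: (29, -28, 58), (29, 28, 58)  [2]
  a=30: none
  a=31: (31, -16, 50), (31, 16, 50)  [2]
  a=32..40: none
  a=41: (41, -40, 46), (41, 40, 46)  [2]
  a=42..44: none
Total reduced forms: 1 + 1 + 2 + 2 + 2 + 2 + 2 + 2 + 2 + 2 + 2 = 20
h = 20

20


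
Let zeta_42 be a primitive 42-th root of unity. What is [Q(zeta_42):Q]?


The degree equals Euler's totient phi(42).
42 = 2 * 3 * 7
phi(42) = 12

12


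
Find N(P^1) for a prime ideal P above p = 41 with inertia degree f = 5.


N(P^a) = p^(a*f)
= 41^(1*5)
= 41^5
= 115856201

115856201


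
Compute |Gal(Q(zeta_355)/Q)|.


|Gal(Q(zeta_355)/Q)| = phi(355)
= 280

280


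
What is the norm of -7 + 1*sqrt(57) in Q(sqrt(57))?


N(a + b*sqrt(d)) = a^2 - d*b^2
= (-7)^2 - (57)*(1)^2
= 49 - 57
= -8

-8


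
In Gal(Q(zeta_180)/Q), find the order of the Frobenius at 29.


The Frobenius at p in Gal(Q(zeta_n)/Q) = (Z/nZ)* is the class of p, so its order is ord_180(29), the smallest k >= 1 with 29^k = 1 mod 180.
n = 180 = 2^2 * 3^2 * 5, phi(180) = 48; the order divides phi(n).
Divisors of 48: 1, 2, 3, 4, 6, 8, 12, 16, 24, 48
Repeated squaring mod 180: 29^1 = 29, 29^2 = 121, 29^4 = 61, 29^8 = 121, 29^16 = 61, 29^32 = 121
Test divisors in increasing order:
  k=1: 29^1 = 29 mod 180
  k=2: 29^2 = 121 mod 180
  k=3: 29^3 = 121 * 29 = 89 mod 180
  k=4: 29^4 = 61 mod 180
  k=6: 29^6 = 61 * 121 = 1 mod 180  <- first divisor giving 1
Order = 6

6


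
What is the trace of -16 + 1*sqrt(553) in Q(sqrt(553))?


Tr(a + b*sqrt(d)) = (a + b*sqrt(d)) + (a - b*sqrt(d)) = 2a
= 2 * (-16)
= -32

-32


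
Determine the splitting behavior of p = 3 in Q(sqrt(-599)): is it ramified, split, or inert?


K = Q(sqrt(-599)). Since d mod 4 = 1, disc(K) = -599.
Check p | disc: -599 mod 3 = 1.
p does not divide disc. Compute Legendre symbol (d/p):
1^((3-1)/2) mod 3 = 1
(d/p) = 1, so p splits: (p) = P*P' with e=1, f=1, g=2.
Therefore p is split.

split


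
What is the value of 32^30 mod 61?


p = 61 is prime and the exponent is (p-1)/2 = 30, so by Euler's criterion 32^30 = (32/61) = +1 or -1 mod 61.
Compute by square-and-multiply:
  30 = 16 + 8 + 4 + 2 (binary 11110)
  Repeated squaring mod 61: 32^1 = 32, 32^2 = 48, 32^4 = 47, 32^8 = 13, 32^16 = 47
  32^30 = 32^16 * 32^8 * 32^4 * 32^2 = 47 * 13 * 47 * 48 mod 61
    47 * 13 = 611 = 1 mod 61
    1 * 47 = 47 = 47 mod 61
    47 * 48 = 2256 = 60 mod 61
  32^30 = 60 mod 61
Result 60 = p - 1 = -1 mod 61: 32 is a quadratic non-residue mod 61. As a residue in [0, p-1] the value is 60.
32^30 mod 61 = 60

60


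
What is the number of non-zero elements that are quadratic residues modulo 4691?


For prime p, the number of non-zero quadratic residues is (p-1)/2.
= (4691-1)/2
= 2345

2345


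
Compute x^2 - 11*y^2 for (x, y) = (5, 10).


x^2 - d*y^2
= 5^2 - 11*10^2
= 25 - 1100
= -1075

-1075


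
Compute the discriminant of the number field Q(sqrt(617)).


For K = Q(sqrt(d)) with d squarefree: disc(K) = d if d = 1 mod 4, and disc(K) = 4d if d = 2 or 3 mod 4.
Here d = 617, and d mod 4 = 1.
d = 1 mod 4 (O_K = Z[(1+sqrt(d))/2]), so disc(K) = d = 617

617


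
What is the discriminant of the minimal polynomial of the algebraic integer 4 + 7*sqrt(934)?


The element 4 + 7*sqrt(934) has minimal polynomial:
x^2 - 8*x - 45750
Discriminant = (-8)^2 - 4*(-45750)
= 64 + 183000
= 183064

183064


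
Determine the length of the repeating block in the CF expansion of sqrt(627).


Run the CF algorithm for sqrt(627).
a_0 = floor(sqrt(627)) = 25; set m_0=0, q_0=1.
Recurrence: m' = q*a - m,  q' = (d - m'^2)/q,  a' = floor((a_0 + m')/q').
  step 1: m=25, q=2, a=25
  step 2: m=25, q=1, a=50
a_2 = 2*a_0 = 50, so the period closes here.
sqrt(627) = [25; 25, 50]
Period length = 2

2


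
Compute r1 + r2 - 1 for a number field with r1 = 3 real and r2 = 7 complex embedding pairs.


By Dirichlet's unit theorem:
rank = r1 + r2 - 1
= 3 + 7 - 1
= 9

9


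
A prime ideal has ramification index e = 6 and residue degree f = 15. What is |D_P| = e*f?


|D_P| = e * f
= 6 * 15
= 90

90


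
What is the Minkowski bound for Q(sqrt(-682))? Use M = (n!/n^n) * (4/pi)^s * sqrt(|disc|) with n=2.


d = -682, d mod 4 = 2, so disc(K) = 4d = -2728; |disc(K)| = 2728
Imaginary quadratic field, so n = 2, s = r2 = 1, r1 = 0
M = (n!/n^n) * (4/pi)^s * sqrt(|disc(K)|) = (2!/2^2) * (4/pi)^1 * sqrt(2728)
= 0.5 * 1.273240 * 52.230259
= 33.2508

33.2508


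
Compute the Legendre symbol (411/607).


p = 607 is prime, so compute (411/607) with the reciprocity algorithm (Jacobi-symbol steps: pull out 2s via (2/n), flip via reciprocity, reduce):
  reciprocity: (411/607) -> -(607/411)
  reduce: (196/411)
  pull out 2: (2/411) = -1  (since 411 mod 8 = 3)
  pull out 2: (2/411) = -1  (since 411 mod 8 = 3)
  reciprocity: (49/411) -> +(411/49)
  reduce: (19/49)
  reciprocity: (19/49) -> +(49/19)
  reduce: (11/19)
  reciprocity: (11/19) -> -(19/11)
  reduce: (8/11)
  pull out 2: (2/11) = -1  (since 11 mod 8 = 3)
  pull out 2: (2/11) = -1  (since 11 mod 8 = 3)
  pull out 2: (2/11) = -1  (since 11 mod 8 = 3)
  (1/11) = 1
Product of signs = -1
(411/607) = -1

-1


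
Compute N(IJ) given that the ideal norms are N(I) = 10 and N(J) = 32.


N(IJ) = N(I) * N(J)
= 10 * 32
= 320

320


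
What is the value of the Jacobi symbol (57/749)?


Compute (57/749) via quadratic reciprocity:
  reciprocity: (57/749) -> +(749/57)
  reduce: (8/57)
  pull out 2: (2/57) = +1  (since 57 mod 8 = 1)
  pull out 2: (2/57) = +1  (since 57 mod 8 = 1)
  pull out 2: (2/57) = +1  (since 57 mod 8 = 1)
  (1/57) = 1
Product of signs = 1

1


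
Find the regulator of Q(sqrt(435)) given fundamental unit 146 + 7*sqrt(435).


epsilon = 146 + 7*sqrt(435)
= 291.9966
R = ln(291.9966)
= 5.6767

5.6767


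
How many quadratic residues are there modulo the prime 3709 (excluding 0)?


For prime p, the number of non-zero quadratic residues is (p-1)/2.
= (3709-1)/2
= 1854

1854


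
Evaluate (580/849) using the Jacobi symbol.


Compute (580/849) via quadratic reciprocity:
  pull out 2: (2/849) = +1  (since 849 mod 8 = 1)
  pull out 2: (2/849) = +1  (since 849 mod 8 = 1)
  reciprocity: (145/849) -> +(849/145)
  reduce: (124/145)
  pull out 2: (2/145) = +1  (since 145 mod 8 = 1)
  pull out 2: (2/145) = +1  (since 145 mod 8 = 1)
  reciprocity: (31/145) -> +(145/31)
  reduce: (21/31)
  reciprocity: (21/31) -> +(31/21)
  reduce: (10/21)
  pull out 2: (2/21) = -1  (since 21 mod 8 = 5)
  reciprocity: (5/21) -> +(21/5)
  reduce: (1/5)
  (1/5) = 1
Product of signs = -1

-1


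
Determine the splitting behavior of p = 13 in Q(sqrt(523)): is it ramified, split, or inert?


K = Q(sqrt(523)). Since d mod 4 = 3, disc(K) = 2092.
Check p | disc: 2092 mod 13 = 12.
p does not divide disc. Compute Legendre symbol (d/p):
3^((13-1)/2) mod 13 = 1
(d/p) = 1, so p splits: (p) = P*P' with e=1, f=1, g=2.
Therefore p is split.

split


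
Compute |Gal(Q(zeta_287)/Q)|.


|Gal(Q(zeta_287)/Q)| = phi(287)
= 240

240


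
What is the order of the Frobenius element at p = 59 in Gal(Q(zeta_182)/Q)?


The Frobenius at p in Gal(Q(zeta_n)/Q) = (Z/nZ)* is the class of p, so its order is ord_182(59), the smallest k >= 1 with 59^k = 1 mod 182.
n = 182 = 2 * 7 * 13, phi(182) = 72; the order divides phi(n).
Divisors of 72: 1, 2, 3, 4, 6, 8, 9, 12, 18, 24, 36, 72
Repeated squaring mod 182: 59^1 = 59, 59^2 = 23, 59^4 = 165, 59^8 = 107, 59^16 = 165, 59^32 = 107, 59^64 = 165
Test divisors in increasing order:
  k=1: 59^1 = 59 mod 182
  k=2: 59^2 = 23 mod 182
  k=3: 59^3 = 23 * 59 = 83 mod 182
  k=4: 59^4 = 165 mod 182
  k=6: 59^6 = 165 * 23 = 155 mod 182
  k=8: 59^8 = 107 mod 182
  k=9: 59^9 = 107 * 59 = 125 mod 182
  k=12: 59^12 = 107 * 165 = 1 mod 182  <- first divisor giving 1
Order = 12

12


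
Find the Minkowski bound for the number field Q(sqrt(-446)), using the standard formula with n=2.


d = -446, d mod 4 = 2, so disc(K) = 4d = -1784; |disc(K)| = 1784
Imaginary quadratic field, so n = 2, s = r2 = 1, r1 = 0
M = (n!/n^n) * (4/pi)^s * sqrt(|disc(K)|) = (2!/2^2) * (4/pi)^1 * sqrt(1784)
= 0.5 * 1.273240 * 42.237424
= 26.8892

26.8892


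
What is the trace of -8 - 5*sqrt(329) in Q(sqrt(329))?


Tr(a + b*sqrt(d)) = (a + b*sqrt(d)) + (a - b*sqrt(d)) = 2a
= 2 * (-8)
= -16

-16


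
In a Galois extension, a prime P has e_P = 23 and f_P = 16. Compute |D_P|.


|D_P| = e * f
= 23 * 16
= 368

368


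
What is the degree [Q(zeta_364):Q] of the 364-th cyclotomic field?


The degree equals Euler's totient phi(364).
364 = 2^2 * 7 * 13
phi(364) = 144

144


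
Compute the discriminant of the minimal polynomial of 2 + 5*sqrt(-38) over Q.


The element 2 + 5*sqrt(-38) has minimal polynomial:
x^2 - 4*x + 954
Discriminant = (-4)^2 - 4*(954)
= 16 - 3816
= -3800

-3800


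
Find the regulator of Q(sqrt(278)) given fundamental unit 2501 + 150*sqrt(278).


epsilon = 2501 + 150*sqrt(278)
= 5001.9998
R = ln(5001.9998)
= 8.5176

8.5176


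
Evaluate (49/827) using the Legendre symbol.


p = 827 is prime, so compute (49/827) with the reciprocity algorithm (Jacobi-symbol steps: pull out 2s via (2/n), flip via reciprocity, reduce):
  reciprocity: (49/827) -> +(827/49)
  reduce: (43/49)
  reciprocity: (43/49) -> +(49/43)
  reduce: (6/43)
  pull out 2: (2/43) = -1  (since 43 mod 8 = 3)
  reciprocity: (3/43) -> -(43/3)
  reduce: (1/3)
  (1/3) = 1
Product of signs = 1
(49/827) = 1

1


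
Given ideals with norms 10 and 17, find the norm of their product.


N(IJ) = N(I) * N(J)
= 10 * 17
= 170

170


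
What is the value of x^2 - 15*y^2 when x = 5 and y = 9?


x^2 - d*y^2
= 5^2 - 15*9^2
= 25 - 1215
= -1190

-1190


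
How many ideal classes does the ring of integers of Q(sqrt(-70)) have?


K = Q(sqrt(-70)). d mod 4 = 2, so D = disc(K) = 4d = -280
h(K) equals the number of primitive reduced positive-definite forms (a, b, c) = a*x^2 + b*x*y + c*y^2 with b^2 - 4ac = D,
where reduced means |b| <= a <= c, with b >= 0 whenever |b| = a or a = c, and primitive means gcd(a, b, c) = 1.
Reduced forces 3a^2 <= |D| = 280, so 1 <= a <= 9; b must have the parity of D, and c = (b^2 - D)/(4a) must be an integer >= a.
Enumerate a = 1..9, b in [-a, a]:
  a=1: (1, 0, 70)  [1]
  a=2: (2, 0, 35)  [1]
  a=3..4: none
  a=5: (5, 0, 14)  [1]
  a=6: none
  a=7: (7, 0, 10)  [1]
  a=8..9: none
Total reduced forms: 1 + 1 + 1 + 1 = 4
h = 4

4


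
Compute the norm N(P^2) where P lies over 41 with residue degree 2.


N(P^a) = p^(a*f)
= 41^(2*2)
= 41^4
= 2825761

2825761


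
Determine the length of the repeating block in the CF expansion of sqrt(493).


Run the CF algorithm for sqrt(493).
a_0 = floor(sqrt(493)) = 22; set m_0=0, q_0=1.
Recurrence: m' = q*a - m,  q' = (d - m'^2)/q,  a' = floor((a_0 + m')/q').
  step 1: m=22, q=9, a=4
  step 2: m=14, q=33, a=1
  step 3: m=19, q=4, a=10
  step 4: m=21, q=13, a=3
  step 5: m=18, q=13, a=3
  step 6: m=21, q=4, a=10
  step 7: m=19, q=33, a=1
  step 8: m=14, q=9, a=4
  step 9: m=22, q=1, a=44
a_9 = 2*a_0 = 44, so the period closes here.
sqrt(493) = [22; 4, 1, 10, 3, 3, 10, 1, 4, 44]
Period length = 9

9


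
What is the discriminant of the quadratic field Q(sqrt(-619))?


For K = Q(sqrt(d)) with d squarefree: disc(K) = d if d = 1 mod 4, and disc(K) = 4d if d = 2 or 3 mod 4.
Here d = -619, and d mod 4 = 1.
d = 1 mod 4 (O_K = Z[(1+sqrt(d))/2]), so disc(K) = d = -619

-619


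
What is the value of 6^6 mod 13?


p = 13 is prime and the exponent is (p-1)/2 = 6, so by Euler's criterion 6^6 = (6/13) = +1 or -1 mod 13.
Compute by square-and-multiply:
  6 = 4 + 2 (binary 110)
  Repeated squaring mod 13: 6^1 = 6, 6^2 = 10, 6^4 = 9
  6^6 = 6^4 * 6^2 = 9 * 10 mod 13
    9 * 10 = 90 = 12 mod 13
  6^6 = 12 mod 13
Result 12 = p - 1 = -1 mod 13: 6 is a quadratic non-residue mod 13. As a residue in [0, p-1] the value is 12.
6^6 mod 13 = 12

12


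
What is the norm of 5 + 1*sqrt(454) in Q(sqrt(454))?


N(a + b*sqrt(d)) = a^2 - d*b^2
= (5)^2 - (454)*(1)^2
= 25 - 454
= -429

-429


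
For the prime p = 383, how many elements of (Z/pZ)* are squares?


For prime p, the number of non-zero quadratic residues is (p-1)/2.
= (383-1)/2
= 191

191


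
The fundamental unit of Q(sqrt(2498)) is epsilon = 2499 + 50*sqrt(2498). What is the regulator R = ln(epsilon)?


epsilon = 2499 + 50*sqrt(2498)
= 4997.9998
R = ln(4997.9998)
= 8.5168

8.5168


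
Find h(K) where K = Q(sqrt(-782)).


K = Q(sqrt(-782)). d mod 4 = 2, so D = disc(K) = 4d = -3128
h(K) equals the number of primitive reduced positive-definite forms (a, b, c) = a*x^2 + b*x*y + c*y^2 with b^2 - 4ac = D,
where reduced means |b| <= a <= c, with b >= 0 whenever |b| = a or a = c, and primitive means gcd(a, b, c) = 1.
Reduced forces 3a^2 <= |D| = 3128, so 1 <= a <= 32; b must have the parity of D, and c = (b^2 - D)/(4a) must be an integer >= a.
Enumerate a = 1..32, b in [-a, a]:
  a=1: (1, 0, 782)  [1]
  a=2: (2, 0, 391)  [1]
  a=3: (3, -2, 261), (3, 2, 261)  [2]
  a=4..5: none
  a=6: (6, -4, 131), (6, 4, 131)  [2]
  a=7: (7, -6, 113), (7, 6, 113)  [2]
  a=8: none
  a=9: (9, -2, 87), (9, 2, 87)  [2]
  a=10..13: none
  a=14: (14, -8, 57), (14, 8, 57)  [2]
  a=15..16: none
  a=17: (17, 0, 46)  [1]
  a=18: (18, -16, 47), (18, 16, 47)  [2]
  a=19: (19, -8, 42), (19, 8, 42)  [2]
  a=20: none
  a=21: (21, -20, 42), (21, -8, 38), (21, 8, 38), (21, 20, 42)  [4]
  a=22: none
  a=23: (23, 0, 34)  [1]
  a=24..26: none
  a=27: (27, -2, 29), (27, 2, 29)  [2]
  a=28..32: none
Total reduced forms: 1 + 1 + 2 + 2 + 2 + 2 + 2 + 1 + 2 + 2 + 4 + 1 + 2 = 24
h = 24

24


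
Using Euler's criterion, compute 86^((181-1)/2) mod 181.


p = 181 is prime and the exponent is (p-1)/2 = 90, so by Euler's criterion 86^90 = (86/181) = +1 or -1 mod 181.
Compute by square-and-multiply:
  90 = 64 + 16 + 8 + 2 (binary 1011010)
  Repeated squaring mod 181: 86^1 = 86, 86^2 = 156, 86^4 = 82, 86^8 = 27, 86^16 = 5, 86^32 = 25, 86^64 = 82
  86^90 = 86^64 * 86^16 * 86^8 * 86^2 = 82 * 5 * 27 * 156 mod 181
    82 * 5 = 410 = 48 mod 181
    48 * 27 = 1296 = 29 mod 181
    29 * 156 = 4524 = 180 mod 181
  86^90 = 180 mod 181
Result 180 = p - 1 = -1 mod 181: 86 is a quadratic non-residue mod 181. As a residue in [0, p-1] the value is 180.
86^90 mod 181 = 180

180


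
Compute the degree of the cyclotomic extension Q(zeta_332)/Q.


The degree equals Euler's totient phi(332).
332 = 2^2 * 83
phi(332) = 164

164


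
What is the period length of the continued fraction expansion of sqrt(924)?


Run the CF algorithm for sqrt(924).
a_0 = floor(sqrt(924)) = 30; set m_0=0, q_0=1.
Recurrence: m' = q*a - m,  q' = (d - m'^2)/q,  a' = floor((a_0 + m')/q').
  step 1: m=30, q=24, a=2
  step 2: m=18, q=25, a=1
  step 3: m=7, q=35, a=1
  step 4: m=28, q=4, a=14
  step 5: m=28, q=35, a=1
  step 6: m=7, q=25, a=1
  step 7: m=18, q=24, a=2
  step 8: m=30, q=1, a=60
a_8 = 2*a_0 = 60, so the period closes here.
sqrt(924) = [30; 2, 1, 1, 14, 1, 1, 2, 60]
Period length = 8

8


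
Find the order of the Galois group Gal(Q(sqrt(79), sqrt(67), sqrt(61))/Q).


The 3 square roots of distinct primes are multiplicatively independent over Q,
so [K:Q] = 2^3 and Gal(K/Q) is isomorphic to (Z/2Z)^3.
|Gal| = 2^3 = 8

8


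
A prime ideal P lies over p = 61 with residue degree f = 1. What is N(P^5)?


N(P^a) = p^(a*f)
= 61^(5*1)
= 61^5
= 844596301

844596301


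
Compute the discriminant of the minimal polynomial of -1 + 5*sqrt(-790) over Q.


The element -1 + 5*sqrt(-790) has minimal polynomial:
x^2 + 2*x + 19751
Discriminant = (2)^2 - 4*(19751)
= 4 - 79004
= -79000

-79000


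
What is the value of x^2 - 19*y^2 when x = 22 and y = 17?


x^2 - d*y^2
= 22^2 - 19*17^2
= 484 - 5491
= -5007

-5007


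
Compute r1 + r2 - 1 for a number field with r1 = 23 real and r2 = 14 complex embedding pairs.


By Dirichlet's unit theorem:
rank = r1 + r2 - 1
= 23 + 14 - 1
= 36

36


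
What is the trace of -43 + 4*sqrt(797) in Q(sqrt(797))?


Tr(a + b*sqrt(d)) = (a + b*sqrt(d)) + (a - b*sqrt(d)) = 2a
= 2 * (-43)
= -86

-86


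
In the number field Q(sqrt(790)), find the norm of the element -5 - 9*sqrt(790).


N(a + b*sqrt(d)) = a^2 - d*b^2
= (-5)^2 - (790)*(-9)^2
= 25 - 63990
= -63965

-63965


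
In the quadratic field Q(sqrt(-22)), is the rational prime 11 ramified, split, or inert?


K = Q(sqrt(-22)). Since d mod 4 = 2, disc(K) = -88.
Check p | disc: -88 mod 11 = 0.
p divides disc, so p ramifies: (p) = P^2 with e=2, f=1, g=1.
Therefore p is ramified.

ramified


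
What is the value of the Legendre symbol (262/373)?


p = 373 is prime, so compute (262/373) with the reciprocity algorithm (Jacobi-symbol steps: pull out 2s via (2/n), flip via reciprocity, reduce):
  pull out 2: (2/373) = -1  (since 373 mod 8 = 5)
  reciprocity: (131/373) -> +(373/131)
  reduce: (111/131)
  reciprocity: (111/131) -> -(131/111)
  reduce: (20/111)
  pull out 2: (2/111) = +1  (since 111 mod 8 = 7)
  pull out 2: (2/111) = +1  (since 111 mod 8 = 7)
  reciprocity: (5/111) -> +(111/5)
  reduce: (1/5)
  (1/5) = 1
Product of signs = 1
(262/373) = 1

1


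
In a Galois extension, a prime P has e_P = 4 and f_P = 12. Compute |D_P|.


|D_P| = e * f
= 4 * 12
= 48

48


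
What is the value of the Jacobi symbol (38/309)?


Compute (38/309) via quadratic reciprocity:
  pull out 2: (2/309) = -1  (since 309 mod 8 = 5)
  reciprocity: (19/309) -> +(309/19)
  reduce: (5/19)
  reciprocity: (5/19) -> +(19/5)
  reduce: (4/5)
  pull out 2: (2/5) = -1  (since 5 mod 8 = 5)
  pull out 2: (2/5) = -1  (since 5 mod 8 = 5)
  (1/5) = 1
Product of signs = -1

-1


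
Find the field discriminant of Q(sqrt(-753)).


For K = Q(sqrt(d)) with d squarefree: disc(K) = d if d = 1 mod 4, and disc(K) = 4d if d = 2 or 3 mod 4.
Here d = -753, and d mod 4 = 3.
d = 3 mod 4, not 1 (O_K = Z[sqrt(d)]), so disc(K) = 4d = 4 * (-753) = -3012

-3012


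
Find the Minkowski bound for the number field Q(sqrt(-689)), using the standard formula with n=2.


d = -689, d mod 4 = 3, so disc(K) = 4d = -2756; |disc(K)| = 2756
Imaginary quadratic field, so n = 2, s = r2 = 1, r1 = 0
M = (n!/n^n) * (4/pi)^s * sqrt(|disc(K)|) = (2!/2^2) * (4/pi)^1 * sqrt(2756)
= 0.5 * 1.273240 * 52.497619
= 33.4210

33.4210


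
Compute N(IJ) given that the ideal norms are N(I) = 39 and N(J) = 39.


N(IJ) = N(I) * N(J)
= 39 * 39
= 1521

1521


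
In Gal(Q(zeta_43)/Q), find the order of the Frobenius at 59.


The Frobenius at p in Gal(Q(zeta_n)/Q) = (Z/nZ)* is the class of p, so its order is ord_43(59), the smallest k >= 1 with 59^k = 1 mod 43.
n = 43 = 43, phi(43) = 42; the order divides phi(n).
Divisors of 42: 1, 2, 3, 6, 7, 14, 21, 42
Repeated squaring mod 43: 59^1 = 16, 59^2 = 41, 59^4 = 4, 59^8 = 16, 59^16 = 41, 59^32 = 4
Test divisors in increasing order:
  k=1: 59^1 = 16 mod 43
  k=2: 59^2 = 41 mod 43
  k=3: 59^3 = 41 * 16 = 11 mod 43
  k=6: 59^6 = 4 * 41 = 35 mod 43
  k=7: 59^7 = 4 * 41 * 16 = 1 mod 43  <- first divisor giving 1
Order = 7

7


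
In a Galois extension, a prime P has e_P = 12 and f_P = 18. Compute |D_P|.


|D_P| = e * f
= 12 * 18
= 216

216


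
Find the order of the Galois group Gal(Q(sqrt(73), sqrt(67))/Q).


The 2 square roots of distinct primes are multiplicatively independent over Q,
so [K:Q] = 2^2 and Gal(K/Q) is isomorphic to (Z/2Z)^2.
|Gal| = 2^2 = 4

4


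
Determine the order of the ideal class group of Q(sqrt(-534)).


K = Q(sqrt(-534)). d mod 4 = 2, so D = disc(K) = 4d = -2136
h(K) equals the number of primitive reduced positive-definite forms (a, b, c) = a*x^2 + b*x*y + c*y^2 with b^2 - 4ac = D,
where reduced means |b| <= a <= c, with b >= 0 whenever |b| = a or a = c, and primitive means gcd(a, b, c) = 1.
Reduced forces 3a^2 <= |D| = 2136, so 1 <= a <= 26; b must have the parity of D, and c = (b^2 - D)/(4a) must be an integer >= a.
Enumerate a = 1..26, b in [-a, a]:
  a=1: (1, 0, 534)  [1]
  a=2: (2, 0, 267)  [1]
  a=3: (3, 0, 178)  [1]
  a=4: none
  a=5: (5, -2, 107), (5, 2, 107)  [2]
  a=6: (6, 0, 89)  [1]
  a=7..9: none
  a=10: (10, -8, 55), (10, 8, 55)  [2]
  a=11: (11, -8, 50), (11, 8, 50)  [2]
  a=12: none
  a=13: (13, -10, 43), (13, 10, 43)  [2]
  a=14: none
  a=15: (15, -12, 38), (15, 12, 38)  [2]
  a=16..18: none
  a=19: (19, -12, 30), (19, 12, 30)  [2]
  a=20..21: none
  a=22: (22, -8, 25), (22, 8, 25)  [2]
  a=23: (23, -16, 26), (23, 16, 26)  [2]
  a=24..26: none
Total reduced forms: 1 + 1 + 1 + 2 + 1 + 2 + 2 + 2 + 2 + 2 + 2 + 2 = 20
h = 20

20


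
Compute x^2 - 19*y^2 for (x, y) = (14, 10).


x^2 - d*y^2
= 14^2 - 19*10^2
= 196 - 1900
= -1704

-1704


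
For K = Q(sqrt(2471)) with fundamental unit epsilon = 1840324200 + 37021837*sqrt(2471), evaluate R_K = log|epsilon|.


epsilon = 1840324200 + 37021837*sqrt(2471)
= 3.6806e+09
R = ln(3.6806e+09)
= 22.0264

22.0264


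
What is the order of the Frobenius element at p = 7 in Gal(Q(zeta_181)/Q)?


The Frobenius at p in Gal(Q(zeta_n)/Q) = (Z/nZ)* is the class of p, so its order is ord_181(7), the smallest k >= 1 with 7^k = 1 mod 181.
n = 181 = 181, phi(181) = 180; the order divides phi(n).
Divisors of 180: 1, 2, 3, 4, 5, 6, 9, 10, 12, 15, 18, 20, 30, 36, 45, 60, 90, 180
Repeated squaring mod 181: 7^1 = 7, 7^2 = 49, 7^4 = 48, 7^8 = 132, 7^16 = 48, 7^32 = 132, 7^64 = 48, 7^128 = 132
Test divisors in increasing order:
  k=1: 7^1 = 7 mod 181
  k=2: 7^2 = 49 mod 181
  k=3: 7^3 = 49 * 7 = 162 mod 181
  k=4: 7^4 = 48 mod 181
  k=5: 7^5 = 48 * 7 = 155 mod 181
  k=6: 7^6 = 48 * 49 = 180 mod 181
  k=9: 7^9 = 132 * 7 = 19 mod 181
  k=10: 7^10 = 132 * 49 = 133 mod 181
  k=12: 7^12 = 132 * 48 = 1 mod 181  <- first divisor giving 1
Order = 12

12


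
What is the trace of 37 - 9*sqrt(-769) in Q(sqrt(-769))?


Tr(a + b*sqrt(d)) = (a + b*sqrt(d)) + (a - b*sqrt(d)) = 2a
= 2 * (37)
= 74

74


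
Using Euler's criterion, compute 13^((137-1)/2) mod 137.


p = 137 is prime and the exponent is (p-1)/2 = 68, so by Euler's criterion 13^68 = (13/137) = +1 or -1 mod 137.
Compute by square-and-multiply:
  68 = 64 + 4 (binary 1000100)
  Repeated squaring mod 137: 13^1 = 13, 13^2 = 32, 13^4 = 65, 13^8 = 115, 13^16 = 73, 13^32 = 123, 13^64 = 59
  13^68 = 13^64 * 13^4 = 59 * 65 mod 137
    59 * 65 = 3835 = 136 mod 137
  13^68 = 136 mod 137
Result 136 = p - 1 = -1 mod 137: 13 is a quadratic non-residue mod 137. As a residue in [0, p-1] the value is 136.
13^68 mod 137 = 136

136


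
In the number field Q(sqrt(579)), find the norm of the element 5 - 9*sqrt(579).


N(a + b*sqrt(d)) = a^2 - d*b^2
= (5)^2 - (579)*(-9)^2
= 25 - 46899
= -46874

-46874


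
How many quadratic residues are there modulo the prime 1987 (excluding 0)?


For prime p, the number of non-zero quadratic residues is (p-1)/2.
= (1987-1)/2
= 993

993


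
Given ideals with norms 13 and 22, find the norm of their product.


N(IJ) = N(I) * N(J)
= 13 * 22
= 286

286


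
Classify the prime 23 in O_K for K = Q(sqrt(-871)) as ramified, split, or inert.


K = Q(sqrt(-871)). Since d mod 4 = 1, disc(K) = -871.
Check p | disc: -871 mod 23 = 3.
p does not divide disc. Compute Legendre symbol (d/p):
3^((23-1)/2) mod 23 = 1
(d/p) = 1, so p splits: (p) = P*P' with e=1, f=1, g=2.
Therefore p is split.

split


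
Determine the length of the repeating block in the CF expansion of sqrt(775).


Run the CF algorithm for sqrt(775).
a_0 = floor(sqrt(775)) = 27; set m_0=0, q_0=1.
Recurrence: m' = q*a - m,  q' = (d - m'^2)/q,  a' = floor((a_0 + m')/q').
  step 1: m=27, q=46, a=1
  step 2: m=19, q=9, a=5
  step 3: m=26, q=11, a=4
  step 4: m=18, q=41, a=1
  step 5: m=23, q=6, a=8
  step 6: m=25, q=25, a=2
  step 7: m=25, q=6, a=8
  step 8: m=23, q=41, a=1
  step 9: m=18, q=11, a=4
  step 10: m=26, q=9, a=5
  step 11: m=19, q=46, a=1
  step 12: m=27, q=1, a=54
a_12 = 2*a_0 = 54, so the period closes here.
sqrt(775) = [27; 1, 5, 4, 1, 8, 2, 8, 1, 4, 5, 1, 54]
Period length = 12

12


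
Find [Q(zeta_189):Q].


The degree equals Euler's totient phi(189).
189 = 3^3 * 7
phi(189) = 108

108


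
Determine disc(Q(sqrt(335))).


For K = Q(sqrt(d)) with d squarefree: disc(K) = d if d = 1 mod 4, and disc(K) = 4d if d = 2 or 3 mod 4.
Here d = 335, and d mod 4 = 3.
d = 3 mod 4, not 1 (O_K = Z[sqrt(d)]), so disc(K) = 4d = 4 * (335) = 1340

1340


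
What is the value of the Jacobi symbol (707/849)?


Compute (707/849) via quadratic reciprocity:
  reciprocity: (707/849) -> +(849/707)
  reduce: (142/707)
  pull out 2: (2/707) = -1  (since 707 mod 8 = 3)
  reciprocity: (71/707) -> -(707/71)
  reduce: (68/71)
  pull out 2: (2/71) = +1  (since 71 mod 8 = 7)
  pull out 2: (2/71) = +1  (since 71 mod 8 = 7)
  reciprocity: (17/71) -> +(71/17)
  reduce: (3/17)
  reciprocity: (3/17) -> +(17/3)
  reduce: (2/3)
  pull out 2: (2/3) = -1  (since 3 mod 8 = 3)
  (1/3) = 1
Product of signs = -1

-1


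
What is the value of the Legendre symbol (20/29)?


p = 29 is prime, so compute (20/29) with the reciprocity algorithm (Jacobi-symbol steps: pull out 2s via (2/n), flip via reciprocity, reduce):
  pull out 2: (2/29) = -1  (since 29 mod 8 = 5)
  pull out 2: (2/29) = -1  (since 29 mod 8 = 5)
  reciprocity: (5/29) -> +(29/5)
  reduce: (4/5)
  pull out 2: (2/5) = -1  (since 5 mod 8 = 5)
  pull out 2: (2/5) = -1  (since 5 mod 8 = 5)
  (1/5) = 1
Product of signs = 1
(20/29) = 1

1


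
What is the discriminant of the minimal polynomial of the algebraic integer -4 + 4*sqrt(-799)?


The element -4 + 4*sqrt(-799) has minimal polynomial:
x^2 + 8*x + 12800
Discriminant = (8)^2 - 4*(12800)
= 64 - 51200
= -51136

-51136


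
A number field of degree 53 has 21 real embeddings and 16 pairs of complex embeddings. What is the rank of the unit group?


By Dirichlet's unit theorem:
rank = r1 + r2 - 1
= 21 + 16 - 1
= 36

36


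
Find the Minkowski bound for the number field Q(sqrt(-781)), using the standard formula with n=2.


d = -781, d mod 4 = 3, so disc(K) = 4d = -3124; |disc(K)| = 3124
Imaginary quadratic field, so n = 2, s = r2 = 1, r1 = 0
M = (n!/n^n) * (4/pi)^s * sqrt(|disc(K)|) = (2!/2^2) * (4/pi)^1 * sqrt(3124)
= 0.5 * 1.273240 * 55.892754
= 35.5824

35.5824


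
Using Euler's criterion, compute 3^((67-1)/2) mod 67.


p = 67 is prime and the exponent is (p-1)/2 = 33, so by Euler's criterion 3^33 = (3/67) = +1 or -1 mod 67.
Compute by square-and-multiply:
  33 = 32 + 1 (binary 100001)
  Repeated squaring mod 67: 3^1 = 3, 3^2 = 9, 3^4 = 14, 3^8 = 62, 3^16 = 25, 3^32 = 22
  3^33 = 3^32 * 3^1 = 22 * 3 mod 67
    22 * 3 = 66 = 66 mod 67
  3^33 = 66 mod 67
Result 66 = p - 1 = -1 mod 67: 3 is a quadratic non-residue mod 67. As a residue in [0, p-1] the value is 66.
3^33 mod 67 = 66

66


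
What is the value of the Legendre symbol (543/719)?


p = 719 is prime, so compute (543/719) with the reciprocity algorithm (Jacobi-symbol steps: pull out 2s via (2/n), flip via reciprocity, reduce):
  reciprocity: (543/719) -> -(719/543)
  reduce: (176/543)
  pull out 2: (2/543) = +1  (since 543 mod 8 = 7)
  pull out 2: (2/543) = +1  (since 543 mod 8 = 7)
  pull out 2: (2/543) = +1  (since 543 mod 8 = 7)
  pull out 2: (2/543) = +1  (since 543 mod 8 = 7)
  reciprocity: (11/543) -> -(543/11)
  reduce: (4/11)
  pull out 2: (2/11) = -1  (since 11 mod 8 = 3)
  pull out 2: (2/11) = -1  (since 11 mod 8 = 3)
  (1/11) = 1
Product of signs = 1
(543/719) = 1

1


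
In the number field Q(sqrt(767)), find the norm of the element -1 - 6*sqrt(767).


N(a + b*sqrt(d)) = a^2 - d*b^2
= (-1)^2 - (767)*(-6)^2
= 1 - 27612
= -27611

-27611


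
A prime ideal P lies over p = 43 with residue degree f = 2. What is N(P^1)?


N(P^a) = p^(a*f)
= 43^(1*2)
= 43^2
= 1849

1849


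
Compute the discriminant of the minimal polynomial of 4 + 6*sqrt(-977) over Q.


The element 4 + 6*sqrt(-977) has minimal polynomial:
x^2 - 8*x + 35188
Discriminant = (-8)^2 - 4*(35188)
= 64 - 140752
= -140688

-140688


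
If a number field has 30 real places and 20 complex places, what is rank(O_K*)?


By Dirichlet's unit theorem:
rank = r1 + r2 - 1
= 30 + 20 - 1
= 49

49


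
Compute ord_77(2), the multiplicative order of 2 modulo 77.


We want ord_77(2), the smallest k >= 1 with 2^k = 1 mod 77.
n = 77 = 7 * 11, phi(77) = 60; the order divides phi(n).
Divisors of 60: 1, 2, 3, 4, 5, 6, 10, 12, 15, 20, 30, 60
Repeated squaring mod 77: 2^1 = 2, 2^2 = 4, 2^4 = 16, 2^8 = 25, 2^16 = 9, 2^32 = 4
Test divisors in increasing order:
  k=1: 2^1 = 2 mod 77
  k=2: 2^2 = 4 mod 77
  k=3: 2^3 = 4 * 2 = 8 mod 77
  k=4: 2^4 = 16 mod 77
  k=5: 2^5 = 16 * 2 = 32 mod 77
  k=6: 2^6 = 16 * 4 = 64 mod 77
  k=10: 2^10 = 25 * 4 = 23 mod 77
  k=12: 2^12 = 25 * 16 = 15 mod 77
  k=15: 2^15 = 25 * 16 * 4 * 2 = 43 mod 77
  k=20: 2^20 = 9 * 16 = 67 mod 77
  k=30: 2^30 = 9 * 25 * 16 * 4 = 1 mod 77  <- first divisor giving 1
Order = 30

30


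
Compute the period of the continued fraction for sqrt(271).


Run the CF algorithm for sqrt(271).
a_0 = floor(sqrt(271)) = 16; set m_0=0, q_0=1.
Recurrence: m' = q*a - m,  q' = (d - m'^2)/q,  a' = floor((a_0 + m')/q').
  step 1: m=16, q=15, a=2
  step 2: m=14, q=5, a=6
  step 3: m=16, q=3, a=10
  step 4: m=14, q=25, a=1
  step 5: m=11, q=6, a=4
  step 6: m=13, q=17, a=1
  step 7: m=4, q=15, a=1
  step 8: m=11, q=10, a=2
  step 9: m=9, q=19, a=1
  step 10: m=10, q=9, a=2
  step 11: m=8, q=23, a=1
  step 12: m=15, q=2, a=15
  step 13: m=15, q=23, a=1
  step 14: m=8, q=9, a=2
  step 15: m=10, q=19, a=1
  step 16: m=9, q=10, a=2
  step 17: m=11, q=15, a=1
  step 18: m=4, q=17, a=1
  step 19: m=13, q=6, a=4
  step 20: m=11, q=25, a=1
  step 21: m=14, q=3, a=10
  step 22: m=16, q=5, a=6
  step 23: m=14, q=15, a=2
  step 24: m=16, q=1, a=32
a_24 = 2*a_0 = 32, so the period closes here.
sqrt(271) = [16; 2, 6, 10, 1, 4, 1, 1, 2, 1, 2, 1, 15, 1, 2, 1, 2, 1, 1, 4, 1, 10, 6, 2, 32]
Period length = 24

24


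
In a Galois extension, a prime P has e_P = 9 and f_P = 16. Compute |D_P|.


|D_P| = e * f
= 9 * 16
= 144

144


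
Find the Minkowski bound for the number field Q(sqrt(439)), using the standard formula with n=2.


d = 439, d mod 4 = 3, so disc(K) = 4d = 1756; |disc(K)| = 1756
Real quadratic field, so n = 2, s = r2 = 0, r1 = 2
M = (n!/n^n) * (4/pi)^s * sqrt(|disc(K)|) = (2!/2^2) * (4/pi)^0 * sqrt(1756)
= 0.5 * 1.000000 * 41.904654
= 20.9523

20.9523


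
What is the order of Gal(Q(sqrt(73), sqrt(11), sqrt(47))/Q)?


The 3 square roots of distinct primes are multiplicatively independent over Q,
so [K:Q] = 2^3 and Gal(K/Q) is isomorphic to (Z/2Z)^3.
|Gal| = 2^3 = 8

8


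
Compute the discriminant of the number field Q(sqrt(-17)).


For K = Q(sqrt(d)) with d squarefree: disc(K) = d if d = 1 mod 4, and disc(K) = 4d if d = 2 or 3 mod 4.
Here d = -17, and d mod 4 = 3.
d = 3 mod 4, not 1 (O_K = Z[sqrt(d)]), so disc(K) = 4d = 4 * (-17) = -68

-68


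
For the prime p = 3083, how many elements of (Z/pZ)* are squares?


For prime p, the number of non-zero quadratic residues is (p-1)/2.
= (3083-1)/2
= 1541

1541


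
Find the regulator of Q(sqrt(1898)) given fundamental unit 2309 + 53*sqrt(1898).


epsilon = 2309 + 53*sqrt(1898)
= 4618.0002
R = ln(4618.0002)
= 8.4377

8.4377


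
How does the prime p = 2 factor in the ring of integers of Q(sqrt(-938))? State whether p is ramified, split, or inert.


K = Q(sqrt(-938)). Since d mod 4 = 2, disc(K) = -3752.
Check p | disc: -3752 mod 2 = 0.
p divides disc, so p ramifies: (p) = P^2 with e=2, f=1, g=1.
Therefore p is ramified.

ramified


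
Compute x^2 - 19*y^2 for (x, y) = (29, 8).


x^2 - d*y^2
= 29^2 - 19*8^2
= 841 - 1216
= -375

-375


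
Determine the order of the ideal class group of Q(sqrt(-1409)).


K = Q(sqrt(-1409)). d mod 4 = 3, so D = disc(K) = 4d = -5636
h(K) equals the number of primitive reduced positive-definite forms (a, b, c) = a*x^2 + b*x*y + c*y^2 with b^2 - 4ac = D,
where reduced means |b| <= a <= c, with b >= 0 whenever |b| = a or a = c, and primitive means gcd(a, b, c) = 1.
Reduced forces 3a^2 <= |D| = 5636, so 1 <= a <= 43; b must have the parity of D, and c = (b^2 - D)/(4a) must be an integer >= a.
Enumerate a = 1..43, b in [-a, a]:
  a=1: (1, 0, 1409)  [1]
  a=2: (2, 2, 705)  [1]
  a=3: (3, -2, 470), (3, 2, 470)  [2]
  a=4: none
  a=5: (5, -2, 282), (5, 2, 282)  [2]
  a=6: (6, -2, 235), (6, 2, 235)  [2]
  a=7..8: none
  a=9: (9, -4, 157), (9, 4, 157)  [2]
  a=10: (10, -2, 141), (10, 2, 141)  [2]
  a=11..14: none
  a=15: (15, -8, 95), (15, -2, 94), (15, 2, 94), (15, 8, 95)  [4]
  a=16: none
  a=17: (17, -12, 85), (17, 12, 85)  [2]
  a=18: (18, -14, 81), (18, 14, 81)  [2]
  a=19: (19, -8, 75), (19, 8, 75)  [2]
  a=20..24: none
  a=25: (25, -8, 57), (25, 8, 57)  [2]
  a=26: none
  a=27: (27, -14, 54), (27, 14, 54)  [2]
  a=28..29: none
  a=30: (30, -22, 51), (30, -2, 47), (30, 2, 47), (30, 22, 51)  [4]
  a=31..33: none
  a=34: (34, -22, 45), (34, 22, 45)  [2]
  a=35..36: none
  a=37: (37, -32, 45), (37, 32, 45)  [2]
  a=38: (38, -30, 43), (38, 30, 43)  [2]
  a=39..43: none
Total reduced forms: 1 + 1 + 2 + 2 + 2 + 2 + 2 + 4 + 2 + 2 + 2 + 2 + 2 + 4 + 2 + 2 + 2 = 36
h = 36

36


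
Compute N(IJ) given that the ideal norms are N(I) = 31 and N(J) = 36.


N(IJ) = N(I) * N(J)
= 31 * 36
= 1116

1116


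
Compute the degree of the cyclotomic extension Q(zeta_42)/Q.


The degree equals Euler's totient phi(42).
42 = 2 * 3 * 7
phi(42) = 12

12


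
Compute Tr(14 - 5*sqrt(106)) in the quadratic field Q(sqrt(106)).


Tr(a + b*sqrt(d)) = (a + b*sqrt(d)) + (a - b*sqrt(d)) = 2a
= 2 * (14)
= 28

28


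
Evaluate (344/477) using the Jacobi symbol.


Compute (344/477) via quadratic reciprocity:
  pull out 2: (2/477) = -1  (since 477 mod 8 = 5)
  pull out 2: (2/477) = -1  (since 477 mod 8 = 5)
  pull out 2: (2/477) = -1  (since 477 mod 8 = 5)
  reciprocity: (43/477) -> +(477/43)
  reduce: (4/43)
  pull out 2: (2/43) = -1  (since 43 mod 8 = 3)
  pull out 2: (2/43) = -1  (since 43 mod 8 = 3)
  (1/43) = 1
Product of signs = -1

-1


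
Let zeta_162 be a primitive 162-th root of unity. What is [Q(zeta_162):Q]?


The degree equals Euler's totient phi(162).
162 = 2 * 3^4
phi(162) = 54

54


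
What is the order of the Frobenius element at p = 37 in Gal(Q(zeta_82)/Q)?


The Frobenius at p in Gal(Q(zeta_n)/Q) = (Z/nZ)* is the class of p, so its order is ord_82(37), the smallest k >= 1 with 37^k = 1 mod 82.
n = 82 = 2 * 41, phi(82) = 40; the order divides phi(n).
Divisors of 40: 1, 2, 4, 5, 8, 10, 20, 40
Repeated squaring mod 82: 37^1 = 37, 37^2 = 57, 37^4 = 51, 37^8 = 59, 37^16 = 37, 37^32 = 57
Test divisors in increasing order:
  k=1: 37^1 = 37 mod 82
  k=2: 37^2 = 57 mod 82
  k=4: 37^4 = 51 mod 82
  k=5: 37^5 = 51 * 37 = 1 mod 82  <- first divisor giving 1
Order = 5

5


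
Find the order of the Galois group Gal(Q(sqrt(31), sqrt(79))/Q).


The 2 square roots of distinct primes are multiplicatively independent over Q,
so [K:Q] = 2^2 and Gal(K/Q) is isomorphic to (Z/2Z)^2.
|Gal| = 2^2 = 4

4


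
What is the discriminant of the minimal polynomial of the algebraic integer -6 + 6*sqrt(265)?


The element -6 + 6*sqrt(265) has minimal polynomial:
x^2 + 12*x - 9504
Discriminant = (12)^2 - 4*(-9504)
= 144 + 38016
= 38160

38160


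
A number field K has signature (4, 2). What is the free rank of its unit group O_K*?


By Dirichlet's unit theorem:
rank = r1 + r2 - 1
= 4 + 2 - 1
= 5

5
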